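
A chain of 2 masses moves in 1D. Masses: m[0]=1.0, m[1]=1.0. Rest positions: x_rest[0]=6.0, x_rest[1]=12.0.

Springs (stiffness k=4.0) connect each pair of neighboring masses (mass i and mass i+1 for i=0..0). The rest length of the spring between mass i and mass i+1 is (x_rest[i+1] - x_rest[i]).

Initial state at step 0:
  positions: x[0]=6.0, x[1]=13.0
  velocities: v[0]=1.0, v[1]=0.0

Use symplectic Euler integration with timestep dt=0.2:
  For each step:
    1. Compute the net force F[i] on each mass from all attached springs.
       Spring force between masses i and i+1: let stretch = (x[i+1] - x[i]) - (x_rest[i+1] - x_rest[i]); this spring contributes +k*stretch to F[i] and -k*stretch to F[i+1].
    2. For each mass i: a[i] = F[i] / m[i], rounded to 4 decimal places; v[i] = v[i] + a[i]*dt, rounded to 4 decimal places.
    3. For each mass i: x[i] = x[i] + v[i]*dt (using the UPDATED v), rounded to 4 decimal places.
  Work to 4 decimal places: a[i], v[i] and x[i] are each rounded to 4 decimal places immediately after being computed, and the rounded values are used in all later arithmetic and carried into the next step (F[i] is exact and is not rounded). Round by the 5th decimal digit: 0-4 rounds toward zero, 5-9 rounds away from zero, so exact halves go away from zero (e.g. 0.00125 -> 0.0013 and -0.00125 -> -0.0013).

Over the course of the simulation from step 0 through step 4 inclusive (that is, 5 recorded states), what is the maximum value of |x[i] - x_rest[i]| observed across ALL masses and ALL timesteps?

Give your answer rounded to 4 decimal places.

Step 0: x=[6.0000 13.0000] v=[1.0000 0.0000]
Step 1: x=[6.3600 12.8400] v=[1.8000 -0.8000]
Step 2: x=[6.7968 12.6032] v=[2.1840 -1.1840]
Step 3: x=[7.2026 12.3974] v=[2.0291 -1.0291]
Step 4: x=[7.4796 12.3204] v=[1.3849 -0.3849]
Max displacement = 1.4796

Answer: 1.4796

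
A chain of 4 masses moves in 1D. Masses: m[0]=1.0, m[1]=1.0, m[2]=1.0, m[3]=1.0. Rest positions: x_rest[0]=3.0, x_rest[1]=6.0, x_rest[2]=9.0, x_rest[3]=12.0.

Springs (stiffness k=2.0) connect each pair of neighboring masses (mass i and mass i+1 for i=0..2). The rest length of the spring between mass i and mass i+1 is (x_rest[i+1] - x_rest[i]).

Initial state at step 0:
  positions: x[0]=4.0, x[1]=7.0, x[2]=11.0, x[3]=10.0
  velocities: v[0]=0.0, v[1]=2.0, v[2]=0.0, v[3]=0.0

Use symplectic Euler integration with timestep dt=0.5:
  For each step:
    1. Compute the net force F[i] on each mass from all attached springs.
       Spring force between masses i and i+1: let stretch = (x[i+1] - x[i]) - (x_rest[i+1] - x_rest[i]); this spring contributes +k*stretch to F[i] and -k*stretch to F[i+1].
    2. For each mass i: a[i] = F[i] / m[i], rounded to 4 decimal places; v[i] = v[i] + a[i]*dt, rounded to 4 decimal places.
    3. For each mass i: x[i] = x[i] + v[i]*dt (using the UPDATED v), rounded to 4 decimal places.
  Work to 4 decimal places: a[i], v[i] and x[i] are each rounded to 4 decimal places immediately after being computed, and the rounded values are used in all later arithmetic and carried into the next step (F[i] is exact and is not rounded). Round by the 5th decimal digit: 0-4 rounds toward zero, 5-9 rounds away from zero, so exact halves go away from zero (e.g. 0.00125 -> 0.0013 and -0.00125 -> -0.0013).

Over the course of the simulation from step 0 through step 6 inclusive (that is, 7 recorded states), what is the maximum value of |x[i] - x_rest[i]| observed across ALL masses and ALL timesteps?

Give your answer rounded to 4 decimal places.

Step 0: x=[4.0000 7.0000 11.0000 10.0000] v=[0.0000 2.0000 0.0000 0.0000]
Step 1: x=[4.0000 8.5000 8.5000 12.0000] v=[0.0000 3.0000 -5.0000 4.0000]
Step 2: x=[4.7500 7.7500 7.7500 13.7500] v=[1.5000 -1.5000 -1.5000 3.5000]
Step 3: x=[5.5000 5.5000 10.0000 14.0000] v=[1.5000 -4.5000 4.5000 0.5000]
Step 4: x=[4.7500 5.5000 12.0000 13.7500] v=[-1.5000 0.0000 4.0000 -0.5000]
Step 5: x=[2.8750 8.3750 11.6250 14.1250] v=[-3.7500 5.7500 -0.7500 0.7500]
Step 6: x=[2.2500 10.1250 10.8750 14.7500] v=[-1.2500 3.5000 -1.5000 1.2500]
Max displacement = 4.1250

Answer: 4.1250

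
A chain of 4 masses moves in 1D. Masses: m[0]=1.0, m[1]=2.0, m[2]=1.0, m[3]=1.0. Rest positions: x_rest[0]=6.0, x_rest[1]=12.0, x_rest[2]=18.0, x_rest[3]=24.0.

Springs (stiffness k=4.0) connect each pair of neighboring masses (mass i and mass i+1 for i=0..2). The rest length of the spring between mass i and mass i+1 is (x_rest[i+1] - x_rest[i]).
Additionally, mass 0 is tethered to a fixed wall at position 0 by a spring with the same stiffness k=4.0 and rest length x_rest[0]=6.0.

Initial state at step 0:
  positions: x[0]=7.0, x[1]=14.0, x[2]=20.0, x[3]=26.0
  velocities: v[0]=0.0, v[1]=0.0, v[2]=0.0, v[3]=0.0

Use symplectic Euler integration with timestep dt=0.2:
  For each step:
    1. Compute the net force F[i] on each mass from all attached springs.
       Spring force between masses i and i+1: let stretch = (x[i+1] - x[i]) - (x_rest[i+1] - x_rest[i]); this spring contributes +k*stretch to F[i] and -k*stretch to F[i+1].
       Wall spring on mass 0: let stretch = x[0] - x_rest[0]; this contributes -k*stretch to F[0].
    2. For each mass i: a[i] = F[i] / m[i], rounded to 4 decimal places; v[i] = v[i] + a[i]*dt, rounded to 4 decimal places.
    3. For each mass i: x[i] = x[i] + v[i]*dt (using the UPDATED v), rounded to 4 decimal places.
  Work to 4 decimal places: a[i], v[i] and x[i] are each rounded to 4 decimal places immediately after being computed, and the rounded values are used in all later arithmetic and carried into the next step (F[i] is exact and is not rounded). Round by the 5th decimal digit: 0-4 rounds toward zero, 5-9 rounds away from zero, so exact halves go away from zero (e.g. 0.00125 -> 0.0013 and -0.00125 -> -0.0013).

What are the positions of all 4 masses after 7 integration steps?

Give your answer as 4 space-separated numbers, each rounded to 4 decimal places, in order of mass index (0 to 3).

Answer: 6.3118 12.7402 19.2759 25.7454

Derivation:
Step 0: x=[7.0000 14.0000 20.0000 26.0000] v=[0.0000 0.0000 0.0000 0.0000]
Step 1: x=[7.0000 13.9200 20.0000 26.0000] v=[0.0000 -0.4000 0.0000 0.0000]
Step 2: x=[6.9872 13.7728 19.9872 26.0000] v=[-0.0640 -0.7360 -0.0640 0.0000]
Step 3: x=[6.9421 13.5799 19.9421 25.9980] v=[-0.2253 -0.9645 -0.2253 -0.0102]
Step 4: x=[6.8484 13.3650 19.8480 25.9870] v=[-0.4687 -1.0747 -0.4703 -0.0549]
Step 5: x=[6.7016 13.1474 19.6989 25.9538] v=[-0.7341 -1.0881 -0.7455 -0.1661]
Step 6: x=[6.5139 12.9382 19.5023 25.8798] v=[-0.9387 -1.0458 -0.9828 -0.3700]
Step 7: x=[6.3118 12.7402 19.2759 25.7454] v=[-1.0104 -0.9899 -1.1321 -0.6720]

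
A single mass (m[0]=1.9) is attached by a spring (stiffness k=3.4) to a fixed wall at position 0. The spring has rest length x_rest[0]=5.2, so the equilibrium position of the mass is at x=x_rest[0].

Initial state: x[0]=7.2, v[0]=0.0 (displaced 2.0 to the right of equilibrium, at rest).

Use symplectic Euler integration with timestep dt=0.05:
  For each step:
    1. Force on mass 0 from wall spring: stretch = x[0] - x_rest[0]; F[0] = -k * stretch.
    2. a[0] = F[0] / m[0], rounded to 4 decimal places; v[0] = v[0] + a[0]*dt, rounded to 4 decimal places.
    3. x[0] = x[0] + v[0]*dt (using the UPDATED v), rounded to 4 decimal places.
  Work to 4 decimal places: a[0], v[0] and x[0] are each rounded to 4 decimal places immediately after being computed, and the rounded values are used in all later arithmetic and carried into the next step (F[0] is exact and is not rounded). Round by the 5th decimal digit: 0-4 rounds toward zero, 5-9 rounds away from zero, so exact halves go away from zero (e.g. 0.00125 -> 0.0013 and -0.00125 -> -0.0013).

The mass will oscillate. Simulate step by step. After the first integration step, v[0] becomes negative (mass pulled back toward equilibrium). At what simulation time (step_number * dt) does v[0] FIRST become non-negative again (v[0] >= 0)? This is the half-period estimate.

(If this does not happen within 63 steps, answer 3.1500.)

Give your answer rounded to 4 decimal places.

Step 0: x=[7.2000] v=[0.0000]
Step 1: x=[7.1911] v=[-0.1789]
Step 2: x=[7.1732] v=[-0.3571]
Step 3: x=[7.1465] v=[-0.5337]
Step 4: x=[7.1111] v=[-0.7079]
Step 5: x=[7.0672] v=[-0.8789]
Step 6: x=[7.0149] v=[-1.0460]
Step 7: x=[6.9545] v=[-1.2084]
Step 8: x=[6.8862] v=[-1.3654]
Step 9: x=[6.8104] v=[-1.5163]
Step 10: x=[6.7274] v=[-1.6604]
Step 11: x=[6.6375] v=[-1.7971]
Step 12: x=[6.5412] v=[-1.9257]
Step 13: x=[6.4389] v=[-2.0457]
Step 14: x=[6.3311] v=[-2.1566]
Step 15: x=[6.2182] v=[-2.2578]
Step 16: x=[6.1008] v=[-2.3489]
Step 17: x=[5.9793] v=[-2.4295]
Step 18: x=[5.8543] v=[-2.4992]
Step 19: x=[5.7264] v=[-2.5577]
Step 20: x=[5.5962] v=[-2.6048]
Step 21: x=[5.4642] v=[-2.6403]
Step 22: x=[5.3310] v=[-2.6639]
Step 23: x=[5.1972] v=[-2.6756]
Step 24: x=[5.0634] v=[-2.6754]
Step 25: x=[4.9302] v=[-2.6632]
Step 26: x=[4.7982] v=[-2.6391]
Step 27: x=[4.6680] v=[-2.6032]
Step 28: x=[4.5402] v=[-2.5556]
Step 29: x=[4.4154] v=[-2.4966]
Step 30: x=[4.2941] v=[-2.4264]
Step 31: x=[4.1768] v=[-2.3453]
Step 32: x=[4.0641] v=[-2.2538]
Step 33: x=[3.9565] v=[-2.1522]
Step 34: x=[3.8545] v=[-2.0409]
Step 35: x=[3.7585] v=[-1.9205]
Step 36: x=[3.6689] v=[-1.7915]
Step 37: x=[3.5862] v=[-1.6545]
Step 38: x=[3.5107] v=[-1.5101]
Step 39: x=[3.4428] v=[-1.3590]
Step 40: x=[3.3827] v=[-1.2018]
Step 41: x=[3.3307] v=[-1.0392]
Step 42: x=[3.2871] v=[-0.8719]
Step 43: x=[3.2521] v=[-0.7007]
Step 44: x=[3.2258] v=[-0.5264]
Step 45: x=[3.2083] v=[-0.3498]
Step 46: x=[3.1997] v=[-0.1716]
Step 47: x=[3.2001] v=[0.0074]
First v>=0 after going negative at step 47, time=2.3500

Answer: 2.3500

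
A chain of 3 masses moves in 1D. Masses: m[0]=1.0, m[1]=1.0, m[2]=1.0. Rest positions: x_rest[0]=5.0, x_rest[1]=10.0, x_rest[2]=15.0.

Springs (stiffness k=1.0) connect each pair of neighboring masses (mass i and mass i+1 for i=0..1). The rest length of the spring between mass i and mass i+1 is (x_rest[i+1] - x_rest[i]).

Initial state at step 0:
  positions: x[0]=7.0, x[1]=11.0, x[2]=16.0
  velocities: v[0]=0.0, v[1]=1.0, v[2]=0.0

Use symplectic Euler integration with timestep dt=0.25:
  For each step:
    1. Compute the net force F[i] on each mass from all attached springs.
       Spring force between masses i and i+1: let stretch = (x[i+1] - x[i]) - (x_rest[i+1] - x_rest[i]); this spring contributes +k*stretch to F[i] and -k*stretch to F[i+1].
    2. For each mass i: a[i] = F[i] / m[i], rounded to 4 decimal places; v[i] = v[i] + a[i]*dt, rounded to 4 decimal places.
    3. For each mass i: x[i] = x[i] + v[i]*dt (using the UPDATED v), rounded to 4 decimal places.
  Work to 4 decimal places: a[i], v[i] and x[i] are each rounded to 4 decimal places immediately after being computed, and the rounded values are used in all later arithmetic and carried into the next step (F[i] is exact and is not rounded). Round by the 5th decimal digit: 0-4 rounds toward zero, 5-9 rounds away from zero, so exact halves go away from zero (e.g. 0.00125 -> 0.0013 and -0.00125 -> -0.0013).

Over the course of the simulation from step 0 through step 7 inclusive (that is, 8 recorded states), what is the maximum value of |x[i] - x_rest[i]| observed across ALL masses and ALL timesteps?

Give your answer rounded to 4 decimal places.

Answer: 2.3559

Derivation:
Step 0: x=[7.0000 11.0000 16.0000] v=[0.0000 1.0000 0.0000]
Step 1: x=[6.9375 11.3125 16.0000] v=[-0.2500 1.2500 0.0000]
Step 2: x=[6.8359 11.6445 16.0195] v=[-0.4063 1.3281 0.0781]
Step 3: x=[6.7224 11.9494 16.0781] v=[-0.4542 1.2197 0.2344]
Step 4: x=[6.6230 12.1857 16.1912] v=[-0.3975 0.9451 0.4522]
Step 5: x=[6.5588 12.3247 16.3664] v=[-0.2568 0.5558 0.7008]
Step 6: x=[6.5425 12.3559 16.6015] v=[-0.0653 0.1248 0.9404]
Step 7: x=[6.5770 12.2891 16.8838] v=[0.1381 -0.2672 1.1290]
Max displacement = 2.3559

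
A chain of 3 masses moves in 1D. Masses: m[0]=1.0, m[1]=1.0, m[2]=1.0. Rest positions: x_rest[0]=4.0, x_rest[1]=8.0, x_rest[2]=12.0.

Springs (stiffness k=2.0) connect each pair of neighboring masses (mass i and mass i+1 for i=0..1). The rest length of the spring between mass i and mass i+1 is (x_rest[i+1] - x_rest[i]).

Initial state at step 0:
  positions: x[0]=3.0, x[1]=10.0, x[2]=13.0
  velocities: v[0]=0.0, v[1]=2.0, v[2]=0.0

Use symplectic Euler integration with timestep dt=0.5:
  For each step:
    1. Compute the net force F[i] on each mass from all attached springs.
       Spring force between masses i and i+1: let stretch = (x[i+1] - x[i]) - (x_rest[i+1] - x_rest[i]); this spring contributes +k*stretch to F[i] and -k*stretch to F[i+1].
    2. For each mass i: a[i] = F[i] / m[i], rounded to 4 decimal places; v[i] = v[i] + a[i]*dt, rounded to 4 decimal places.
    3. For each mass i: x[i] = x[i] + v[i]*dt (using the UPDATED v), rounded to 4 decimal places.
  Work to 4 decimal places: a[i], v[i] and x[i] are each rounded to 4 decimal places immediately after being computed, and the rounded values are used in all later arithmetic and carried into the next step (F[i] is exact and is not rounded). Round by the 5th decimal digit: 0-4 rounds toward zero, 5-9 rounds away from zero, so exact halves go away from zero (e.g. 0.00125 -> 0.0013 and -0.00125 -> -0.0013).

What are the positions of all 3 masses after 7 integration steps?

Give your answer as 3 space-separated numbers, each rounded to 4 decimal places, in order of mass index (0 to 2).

Answer: 6.9923 9.6251 16.3829

Derivation:
Step 0: x=[3.0000 10.0000 13.0000] v=[0.0000 2.0000 0.0000]
Step 1: x=[4.5000 9.0000 13.5000] v=[3.0000 -2.0000 1.0000]
Step 2: x=[6.2500 8.0000 13.7500] v=[3.5000 -2.0000 0.5000]
Step 3: x=[6.8750 9.0000 13.1250] v=[1.2500 2.0000 -1.2500]
Step 4: x=[6.5625 11.0000 12.4375] v=[-0.6250 4.0000 -1.3750]
Step 5: x=[6.4688 11.5000 13.0313] v=[-0.1875 1.0000 1.1875]
Step 6: x=[6.8907 10.2501 14.8594] v=[0.8437 -2.4999 3.6562]
Step 7: x=[6.9923 9.6251 16.3829] v=[0.2031 -1.2500 3.0469]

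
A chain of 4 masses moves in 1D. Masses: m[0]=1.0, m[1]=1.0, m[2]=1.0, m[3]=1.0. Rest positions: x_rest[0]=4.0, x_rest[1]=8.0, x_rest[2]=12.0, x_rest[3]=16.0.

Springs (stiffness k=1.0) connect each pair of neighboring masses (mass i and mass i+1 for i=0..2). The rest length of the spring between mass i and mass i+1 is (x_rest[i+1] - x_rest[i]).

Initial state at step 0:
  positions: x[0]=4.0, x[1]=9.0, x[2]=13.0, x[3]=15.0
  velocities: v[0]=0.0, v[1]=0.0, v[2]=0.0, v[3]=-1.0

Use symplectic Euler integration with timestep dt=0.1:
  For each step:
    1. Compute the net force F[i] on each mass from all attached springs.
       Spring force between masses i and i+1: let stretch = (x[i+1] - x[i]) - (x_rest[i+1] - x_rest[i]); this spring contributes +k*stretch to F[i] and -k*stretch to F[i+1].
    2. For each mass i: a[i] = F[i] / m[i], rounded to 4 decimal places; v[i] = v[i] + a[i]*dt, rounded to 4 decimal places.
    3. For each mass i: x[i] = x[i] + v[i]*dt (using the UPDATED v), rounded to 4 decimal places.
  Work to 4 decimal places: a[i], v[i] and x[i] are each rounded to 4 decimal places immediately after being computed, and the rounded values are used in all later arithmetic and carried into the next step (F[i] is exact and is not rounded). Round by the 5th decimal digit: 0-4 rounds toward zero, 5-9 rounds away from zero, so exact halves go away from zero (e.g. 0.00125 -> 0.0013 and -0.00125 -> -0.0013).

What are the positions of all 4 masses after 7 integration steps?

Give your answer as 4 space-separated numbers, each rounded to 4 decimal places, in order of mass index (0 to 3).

Answer: 4.2555 8.7317 12.4480 14.8651

Derivation:
Step 0: x=[4.0000 9.0000 13.0000 15.0000] v=[0.0000 0.0000 0.0000 -1.0000]
Step 1: x=[4.0100 8.9900 12.9800 14.9200] v=[0.1000 -0.1000 -0.2000 -0.8000]
Step 2: x=[4.0298 8.9701 12.9395 14.8606] v=[0.1980 -0.1990 -0.4050 -0.5940]
Step 3: x=[4.0590 8.9405 12.8785 14.8220] v=[0.2920 -0.2961 -0.6098 -0.3861]
Step 4: x=[4.0970 8.9015 12.7976 14.8040] v=[0.3802 -0.3905 -0.8093 -0.1805]
Step 5: x=[4.1431 8.8534 12.6978 14.8059] v=[0.4607 -0.4813 -0.9983 0.0189]
Step 6: x=[4.1963 8.7966 12.5806 14.8267] v=[0.5317 -0.5679 -1.1719 0.2081]
Step 7: x=[4.2555 8.7317 12.4480 14.8651] v=[0.5917 -0.6495 -1.3257 0.3835]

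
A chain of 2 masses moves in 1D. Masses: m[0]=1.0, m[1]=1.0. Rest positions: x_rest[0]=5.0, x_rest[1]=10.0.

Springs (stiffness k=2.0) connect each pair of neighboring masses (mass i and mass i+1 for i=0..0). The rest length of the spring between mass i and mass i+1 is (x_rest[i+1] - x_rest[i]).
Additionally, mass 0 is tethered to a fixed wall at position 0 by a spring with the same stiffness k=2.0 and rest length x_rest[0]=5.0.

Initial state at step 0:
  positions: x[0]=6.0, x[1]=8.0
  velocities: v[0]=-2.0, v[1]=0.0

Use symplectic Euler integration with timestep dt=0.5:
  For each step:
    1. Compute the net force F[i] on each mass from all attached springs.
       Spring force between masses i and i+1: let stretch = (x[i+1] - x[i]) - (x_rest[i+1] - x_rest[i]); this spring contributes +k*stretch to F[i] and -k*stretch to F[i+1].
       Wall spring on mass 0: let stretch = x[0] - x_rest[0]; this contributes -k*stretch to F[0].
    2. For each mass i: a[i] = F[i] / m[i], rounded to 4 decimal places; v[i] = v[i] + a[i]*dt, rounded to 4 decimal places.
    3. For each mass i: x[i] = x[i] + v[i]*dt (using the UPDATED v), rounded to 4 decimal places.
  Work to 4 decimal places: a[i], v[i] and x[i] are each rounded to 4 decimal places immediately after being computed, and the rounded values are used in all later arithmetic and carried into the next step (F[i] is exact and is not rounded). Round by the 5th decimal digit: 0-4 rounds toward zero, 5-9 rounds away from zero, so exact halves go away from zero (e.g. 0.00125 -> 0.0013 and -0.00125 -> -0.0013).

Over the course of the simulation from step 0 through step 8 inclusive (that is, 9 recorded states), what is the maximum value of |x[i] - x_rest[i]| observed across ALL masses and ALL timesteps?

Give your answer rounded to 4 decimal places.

Answer: 3.2500

Derivation:
Step 0: x=[6.0000 8.0000] v=[-2.0000 0.0000]
Step 1: x=[3.0000 9.5000] v=[-6.0000 3.0000]
Step 2: x=[1.7500 10.2500] v=[-2.5000 1.5000]
Step 3: x=[3.8750 9.2500] v=[4.2500 -2.0000]
Step 4: x=[6.7500 8.0625] v=[5.7500 -2.3750]
Step 5: x=[6.9063 8.7188] v=[0.3125 1.3125]
Step 6: x=[4.5157 10.9688] v=[-4.7813 4.5000]
Step 7: x=[3.0938 12.4923] v=[-2.8439 3.0469]
Step 8: x=[4.8242 11.8165] v=[3.4608 -1.3516]
Max displacement = 3.2500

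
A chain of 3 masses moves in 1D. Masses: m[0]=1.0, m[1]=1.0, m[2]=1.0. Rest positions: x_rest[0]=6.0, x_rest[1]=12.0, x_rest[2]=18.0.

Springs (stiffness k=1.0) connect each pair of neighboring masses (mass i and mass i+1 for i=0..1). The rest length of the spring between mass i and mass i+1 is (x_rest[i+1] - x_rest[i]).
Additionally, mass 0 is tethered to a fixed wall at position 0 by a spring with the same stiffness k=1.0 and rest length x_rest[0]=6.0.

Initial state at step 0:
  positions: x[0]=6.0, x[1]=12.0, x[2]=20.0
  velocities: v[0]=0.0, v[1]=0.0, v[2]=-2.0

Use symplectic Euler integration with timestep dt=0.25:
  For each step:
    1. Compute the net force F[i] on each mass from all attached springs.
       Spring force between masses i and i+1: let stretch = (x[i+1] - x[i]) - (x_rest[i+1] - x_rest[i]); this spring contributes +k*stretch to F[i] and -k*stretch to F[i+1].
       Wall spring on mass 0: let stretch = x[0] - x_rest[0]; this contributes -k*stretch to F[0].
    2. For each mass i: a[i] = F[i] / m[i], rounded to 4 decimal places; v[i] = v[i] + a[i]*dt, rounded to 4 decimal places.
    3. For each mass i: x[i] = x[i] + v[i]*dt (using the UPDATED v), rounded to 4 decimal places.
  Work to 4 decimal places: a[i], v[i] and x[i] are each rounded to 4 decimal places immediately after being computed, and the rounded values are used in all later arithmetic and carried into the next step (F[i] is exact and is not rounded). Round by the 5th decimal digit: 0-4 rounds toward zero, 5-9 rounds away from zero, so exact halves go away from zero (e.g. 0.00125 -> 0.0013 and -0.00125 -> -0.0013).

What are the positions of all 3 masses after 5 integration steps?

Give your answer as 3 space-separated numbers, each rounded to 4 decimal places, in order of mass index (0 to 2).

Step 0: x=[6.0000 12.0000 20.0000] v=[0.0000 0.0000 -2.0000]
Step 1: x=[6.0000 12.1250 19.3750] v=[0.0000 0.5000 -2.5000]
Step 2: x=[6.0078 12.3203 18.6719] v=[0.0313 0.7813 -2.8125]
Step 3: x=[6.0347 12.5181 17.9468] v=[0.1075 0.7911 -2.9004]
Step 4: x=[6.0896 12.6500 17.2574] v=[0.2197 0.5274 -2.7576]
Step 5: x=[6.1740 12.6598 16.6550] v=[0.3374 0.0392 -2.4095]

Answer: 6.1740 12.6598 16.6550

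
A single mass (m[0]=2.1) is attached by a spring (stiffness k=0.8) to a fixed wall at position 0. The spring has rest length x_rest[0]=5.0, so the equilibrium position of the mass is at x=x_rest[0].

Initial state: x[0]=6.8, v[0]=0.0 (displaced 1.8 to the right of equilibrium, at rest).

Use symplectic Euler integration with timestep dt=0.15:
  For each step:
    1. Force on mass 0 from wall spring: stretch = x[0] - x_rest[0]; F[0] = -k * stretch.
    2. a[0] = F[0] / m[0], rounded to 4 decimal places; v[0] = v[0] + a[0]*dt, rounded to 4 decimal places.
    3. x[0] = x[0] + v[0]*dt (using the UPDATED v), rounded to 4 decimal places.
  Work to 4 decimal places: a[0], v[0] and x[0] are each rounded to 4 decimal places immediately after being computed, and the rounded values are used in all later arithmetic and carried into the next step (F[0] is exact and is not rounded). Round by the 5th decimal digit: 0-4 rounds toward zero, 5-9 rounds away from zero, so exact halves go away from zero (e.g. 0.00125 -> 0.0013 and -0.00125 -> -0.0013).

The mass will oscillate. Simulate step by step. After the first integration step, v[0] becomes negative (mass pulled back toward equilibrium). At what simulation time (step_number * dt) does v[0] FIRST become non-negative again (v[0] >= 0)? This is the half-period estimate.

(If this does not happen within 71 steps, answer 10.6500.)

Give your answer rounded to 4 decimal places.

Answer: 5.1000

Derivation:
Step 0: x=[6.8000] v=[0.0000]
Step 1: x=[6.7846] v=[-0.1029]
Step 2: x=[6.7539] v=[-0.2049]
Step 3: x=[6.7081] v=[-0.3051]
Step 4: x=[6.6477] v=[-0.4027]
Step 5: x=[6.5732] v=[-0.4969]
Step 6: x=[6.4852] v=[-0.5868]
Step 7: x=[6.3844] v=[-0.6717]
Step 8: x=[6.2718] v=[-0.7508]
Step 9: x=[6.1483] v=[-0.8235]
Step 10: x=[6.0149] v=[-0.8891]
Step 11: x=[5.8728] v=[-0.9471]
Step 12: x=[5.7233] v=[-0.9970]
Step 13: x=[5.5676] v=[-1.0383]
Step 14: x=[5.4070] v=[-1.0707]
Step 15: x=[5.2429] v=[-1.0940]
Step 16: x=[5.0767] v=[-1.1079]
Step 17: x=[4.9099] v=[-1.1123]
Step 18: x=[4.7438] v=[-1.1072]
Step 19: x=[4.5799] v=[-1.0926]
Step 20: x=[4.4196] v=[-1.0686]
Step 21: x=[4.2643] v=[-1.0354]
Step 22: x=[4.1153] v=[-0.9934]
Step 23: x=[3.9739] v=[-0.9429]
Step 24: x=[3.8413] v=[-0.8843]
Step 25: x=[3.7186] v=[-0.8181]
Step 26: x=[3.6069] v=[-0.7449]
Step 27: x=[3.5071] v=[-0.6653]
Step 28: x=[3.4201] v=[-0.5800]
Step 29: x=[3.3466] v=[-0.4897]
Step 30: x=[3.2873] v=[-0.3952]
Step 31: x=[3.2427] v=[-0.2973]
Step 32: x=[3.2132] v=[-0.1969]
Step 33: x=[3.1990] v=[-0.0948]
Step 34: x=[3.2002] v=[0.0081]
First v>=0 after going negative at step 34, time=5.1000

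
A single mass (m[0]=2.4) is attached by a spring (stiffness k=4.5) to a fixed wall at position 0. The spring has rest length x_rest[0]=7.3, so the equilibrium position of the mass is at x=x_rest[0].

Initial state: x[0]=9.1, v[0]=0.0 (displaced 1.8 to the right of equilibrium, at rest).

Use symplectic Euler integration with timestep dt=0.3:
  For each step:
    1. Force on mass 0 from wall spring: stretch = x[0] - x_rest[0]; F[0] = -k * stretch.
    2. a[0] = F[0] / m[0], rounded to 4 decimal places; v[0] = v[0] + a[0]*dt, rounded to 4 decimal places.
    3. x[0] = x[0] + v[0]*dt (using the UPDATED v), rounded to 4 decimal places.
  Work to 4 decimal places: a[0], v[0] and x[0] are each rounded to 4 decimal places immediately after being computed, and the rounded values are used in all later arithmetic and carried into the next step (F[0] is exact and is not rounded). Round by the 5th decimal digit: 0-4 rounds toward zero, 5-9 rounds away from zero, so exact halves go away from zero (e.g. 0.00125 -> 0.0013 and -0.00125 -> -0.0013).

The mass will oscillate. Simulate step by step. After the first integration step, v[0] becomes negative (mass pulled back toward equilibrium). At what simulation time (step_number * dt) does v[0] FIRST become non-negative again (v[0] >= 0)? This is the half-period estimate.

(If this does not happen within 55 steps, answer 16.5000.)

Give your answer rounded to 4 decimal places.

Step 0: x=[9.1000] v=[0.0000]
Step 1: x=[8.7963] v=[-1.0125]
Step 2: x=[8.2400] v=[-1.8542]
Step 3: x=[7.5251] v=[-2.3830]
Step 4: x=[6.7722] v=[-2.5096]
Step 5: x=[6.1084] v=[-2.2127]
Step 6: x=[5.6457] v=[-1.5424]
Step 7: x=[5.4621] v=[-0.6119]
Step 8: x=[5.5887] v=[0.4219]
First v>=0 after going negative at step 8, time=2.4000

Answer: 2.4000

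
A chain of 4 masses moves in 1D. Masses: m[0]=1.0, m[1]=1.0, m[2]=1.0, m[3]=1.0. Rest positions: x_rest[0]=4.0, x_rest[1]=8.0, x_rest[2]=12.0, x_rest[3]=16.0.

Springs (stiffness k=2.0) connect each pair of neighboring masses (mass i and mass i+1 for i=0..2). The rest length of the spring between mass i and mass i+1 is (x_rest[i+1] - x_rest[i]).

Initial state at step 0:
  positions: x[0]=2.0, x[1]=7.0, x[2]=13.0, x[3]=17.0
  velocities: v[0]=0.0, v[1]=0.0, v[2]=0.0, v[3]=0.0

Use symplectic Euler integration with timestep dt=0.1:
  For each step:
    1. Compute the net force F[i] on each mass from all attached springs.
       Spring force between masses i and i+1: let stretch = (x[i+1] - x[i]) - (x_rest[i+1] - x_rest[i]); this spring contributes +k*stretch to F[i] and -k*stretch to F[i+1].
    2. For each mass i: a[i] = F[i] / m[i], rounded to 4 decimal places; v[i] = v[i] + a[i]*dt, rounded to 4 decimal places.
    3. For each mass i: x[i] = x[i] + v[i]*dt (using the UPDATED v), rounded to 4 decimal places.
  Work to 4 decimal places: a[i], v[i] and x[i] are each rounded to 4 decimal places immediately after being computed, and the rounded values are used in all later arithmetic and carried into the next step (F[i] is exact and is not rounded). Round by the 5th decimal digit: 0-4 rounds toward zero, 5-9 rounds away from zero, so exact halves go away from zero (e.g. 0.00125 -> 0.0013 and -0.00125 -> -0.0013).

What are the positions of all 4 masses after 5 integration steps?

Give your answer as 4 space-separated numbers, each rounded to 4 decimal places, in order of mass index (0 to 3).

Answer: 2.2994 7.2604 12.4667 16.9736

Derivation:
Step 0: x=[2.0000 7.0000 13.0000 17.0000] v=[0.0000 0.0000 0.0000 0.0000]
Step 1: x=[2.0200 7.0200 12.9600 17.0000] v=[0.2000 0.2000 -0.4000 0.0000]
Step 2: x=[2.0600 7.0588 12.8820 16.9992] v=[0.4000 0.3880 -0.7800 -0.0080]
Step 3: x=[2.1200 7.1141 12.7699 16.9961] v=[0.5998 0.5529 -1.1212 -0.0314]
Step 4: x=[2.1999 7.1826 12.6292 16.9884] v=[0.7986 0.6852 -1.4071 -0.0766]
Step 5: x=[2.2994 7.2604 12.4667 16.9736] v=[0.9951 0.7780 -1.6246 -0.1484]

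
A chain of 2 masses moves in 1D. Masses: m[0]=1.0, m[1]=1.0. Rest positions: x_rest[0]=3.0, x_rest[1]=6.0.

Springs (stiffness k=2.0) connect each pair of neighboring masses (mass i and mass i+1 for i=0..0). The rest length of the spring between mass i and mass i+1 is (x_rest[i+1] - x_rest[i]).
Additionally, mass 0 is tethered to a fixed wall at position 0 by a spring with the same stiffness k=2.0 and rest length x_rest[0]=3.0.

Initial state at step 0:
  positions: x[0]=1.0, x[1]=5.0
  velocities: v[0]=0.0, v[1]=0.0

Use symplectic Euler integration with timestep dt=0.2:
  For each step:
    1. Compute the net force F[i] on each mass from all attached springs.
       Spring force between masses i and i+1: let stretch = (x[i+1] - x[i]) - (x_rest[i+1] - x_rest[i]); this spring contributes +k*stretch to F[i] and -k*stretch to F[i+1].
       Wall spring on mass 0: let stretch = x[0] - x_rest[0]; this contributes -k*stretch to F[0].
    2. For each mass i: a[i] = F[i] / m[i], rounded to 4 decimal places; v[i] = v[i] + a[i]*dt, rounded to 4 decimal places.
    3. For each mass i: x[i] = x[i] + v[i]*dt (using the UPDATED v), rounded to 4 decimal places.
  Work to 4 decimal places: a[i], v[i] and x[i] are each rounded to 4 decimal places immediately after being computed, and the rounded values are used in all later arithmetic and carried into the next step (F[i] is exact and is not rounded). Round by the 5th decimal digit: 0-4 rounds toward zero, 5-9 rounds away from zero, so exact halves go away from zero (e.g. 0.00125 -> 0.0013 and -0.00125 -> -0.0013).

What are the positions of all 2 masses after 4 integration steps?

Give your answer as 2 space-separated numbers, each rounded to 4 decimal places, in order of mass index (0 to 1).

Answer: 2.7906 4.5458

Derivation:
Step 0: x=[1.0000 5.0000] v=[0.0000 0.0000]
Step 1: x=[1.2400 4.9200] v=[1.2000 -0.4000]
Step 2: x=[1.6752 4.7856] v=[2.1760 -0.6720]
Step 3: x=[2.2252 4.6424] v=[2.7501 -0.7162]
Step 4: x=[2.7906 4.5458] v=[2.8269 -0.4831]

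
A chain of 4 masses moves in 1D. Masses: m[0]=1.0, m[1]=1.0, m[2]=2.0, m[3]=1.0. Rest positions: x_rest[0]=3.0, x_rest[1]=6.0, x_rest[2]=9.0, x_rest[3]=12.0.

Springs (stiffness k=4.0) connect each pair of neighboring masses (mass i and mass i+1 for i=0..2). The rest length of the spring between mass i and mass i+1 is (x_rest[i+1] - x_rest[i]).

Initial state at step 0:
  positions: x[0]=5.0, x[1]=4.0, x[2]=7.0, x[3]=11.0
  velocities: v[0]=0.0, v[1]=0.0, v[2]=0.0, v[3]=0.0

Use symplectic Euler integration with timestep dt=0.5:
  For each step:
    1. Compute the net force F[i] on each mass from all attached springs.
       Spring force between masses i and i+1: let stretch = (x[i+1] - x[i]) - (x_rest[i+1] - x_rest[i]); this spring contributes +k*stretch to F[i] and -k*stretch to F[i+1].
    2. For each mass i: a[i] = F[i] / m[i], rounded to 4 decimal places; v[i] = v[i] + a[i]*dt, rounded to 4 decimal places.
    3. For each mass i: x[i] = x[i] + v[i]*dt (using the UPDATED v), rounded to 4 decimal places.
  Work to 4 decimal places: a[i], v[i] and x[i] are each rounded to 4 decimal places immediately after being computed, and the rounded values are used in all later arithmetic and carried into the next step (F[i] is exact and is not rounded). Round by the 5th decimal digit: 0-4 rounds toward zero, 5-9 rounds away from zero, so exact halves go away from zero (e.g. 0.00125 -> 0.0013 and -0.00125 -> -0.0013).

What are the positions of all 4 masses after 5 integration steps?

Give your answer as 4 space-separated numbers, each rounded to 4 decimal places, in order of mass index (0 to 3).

Step 0: x=[5.0000 4.0000 7.0000 11.0000] v=[0.0000 0.0000 0.0000 0.0000]
Step 1: x=[1.0000 8.0000 7.5000 10.0000] v=[-8.0000 8.0000 1.0000 -2.0000]
Step 2: x=[1.0000 4.5000 9.5000 9.5000] v=[0.0000 -7.0000 4.0000 -1.0000]
Step 3: x=[1.5000 2.5000 9.0000 12.0000] v=[1.0000 -4.0000 -1.0000 5.0000]
Step 4: x=[0.0000 6.0000 6.7500 14.5000] v=[-3.0000 7.0000 -4.5000 5.0000]
Step 5: x=[1.5000 4.2500 8.0000 12.2500] v=[3.0000 -3.5000 2.5000 -4.5000]

Answer: 1.5000 4.2500 8.0000 12.2500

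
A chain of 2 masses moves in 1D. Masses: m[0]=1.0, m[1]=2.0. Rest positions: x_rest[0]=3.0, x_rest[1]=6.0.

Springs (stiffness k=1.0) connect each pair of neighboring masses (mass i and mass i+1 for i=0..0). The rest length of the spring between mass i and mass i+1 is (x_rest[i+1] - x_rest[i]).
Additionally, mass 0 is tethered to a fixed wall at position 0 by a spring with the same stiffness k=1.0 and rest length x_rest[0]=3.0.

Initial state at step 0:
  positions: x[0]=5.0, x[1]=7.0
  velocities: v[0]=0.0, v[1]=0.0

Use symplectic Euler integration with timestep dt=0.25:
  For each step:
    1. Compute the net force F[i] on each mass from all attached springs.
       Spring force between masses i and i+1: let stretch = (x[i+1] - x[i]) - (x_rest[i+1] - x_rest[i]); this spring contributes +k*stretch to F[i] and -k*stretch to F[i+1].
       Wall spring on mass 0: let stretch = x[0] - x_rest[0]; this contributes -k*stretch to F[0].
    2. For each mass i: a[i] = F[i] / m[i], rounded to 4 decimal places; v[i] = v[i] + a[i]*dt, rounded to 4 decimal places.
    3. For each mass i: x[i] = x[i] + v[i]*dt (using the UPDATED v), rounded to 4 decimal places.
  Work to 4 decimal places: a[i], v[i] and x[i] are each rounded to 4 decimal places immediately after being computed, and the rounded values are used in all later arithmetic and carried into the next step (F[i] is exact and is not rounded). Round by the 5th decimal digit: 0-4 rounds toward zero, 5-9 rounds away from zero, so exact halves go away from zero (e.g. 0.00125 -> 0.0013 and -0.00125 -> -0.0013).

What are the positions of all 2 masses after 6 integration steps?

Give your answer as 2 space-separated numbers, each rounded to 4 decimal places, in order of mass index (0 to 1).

Step 0: x=[5.0000 7.0000] v=[0.0000 0.0000]
Step 1: x=[4.8125 7.0313] v=[-0.7500 0.1250]
Step 2: x=[4.4629 7.0870] v=[-1.3984 0.2227]
Step 3: x=[3.9984 7.1544] v=[-1.8581 0.2697]
Step 4: x=[3.4812 7.2170] v=[-2.0687 0.2502]
Step 5: x=[2.9799 7.2566] v=[-2.0051 0.1582]
Step 6: x=[2.5597 7.2563] v=[-1.6809 -0.0014]

Answer: 2.5597 7.2563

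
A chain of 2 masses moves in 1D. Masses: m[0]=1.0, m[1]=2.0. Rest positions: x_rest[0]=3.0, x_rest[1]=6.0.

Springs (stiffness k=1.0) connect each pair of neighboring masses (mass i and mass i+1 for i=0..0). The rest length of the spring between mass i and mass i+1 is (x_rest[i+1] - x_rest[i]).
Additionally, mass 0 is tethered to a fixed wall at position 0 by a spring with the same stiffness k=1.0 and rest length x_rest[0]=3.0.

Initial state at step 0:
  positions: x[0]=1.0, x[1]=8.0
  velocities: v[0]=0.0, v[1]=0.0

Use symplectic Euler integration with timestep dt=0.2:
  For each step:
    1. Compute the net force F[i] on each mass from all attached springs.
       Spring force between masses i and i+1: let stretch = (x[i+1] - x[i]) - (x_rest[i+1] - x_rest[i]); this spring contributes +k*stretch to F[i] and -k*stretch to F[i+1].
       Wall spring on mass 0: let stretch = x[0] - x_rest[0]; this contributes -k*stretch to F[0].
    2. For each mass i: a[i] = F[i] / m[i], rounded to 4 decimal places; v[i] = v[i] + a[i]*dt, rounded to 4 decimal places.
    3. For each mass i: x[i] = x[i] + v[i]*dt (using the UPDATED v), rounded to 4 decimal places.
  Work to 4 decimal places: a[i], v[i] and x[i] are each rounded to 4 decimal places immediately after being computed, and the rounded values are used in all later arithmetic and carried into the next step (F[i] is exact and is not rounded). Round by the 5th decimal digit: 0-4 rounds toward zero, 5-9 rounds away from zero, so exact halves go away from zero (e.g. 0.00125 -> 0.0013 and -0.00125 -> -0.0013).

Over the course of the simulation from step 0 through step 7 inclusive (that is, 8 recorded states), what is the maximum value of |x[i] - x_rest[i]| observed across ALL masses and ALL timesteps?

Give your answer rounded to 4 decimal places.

Answer: 2.2979

Derivation:
Step 0: x=[1.0000 8.0000] v=[0.0000 0.0000]
Step 1: x=[1.2400 7.9200] v=[1.2000 -0.4000]
Step 2: x=[1.6976 7.7664] v=[2.2880 -0.7680]
Step 3: x=[2.3300 7.5514] v=[3.1622 -1.0749]
Step 4: x=[3.0781 7.2920] v=[3.7405 -1.2970]
Step 5: x=[3.8716 7.0083] v=[3.9677 -1.4184]
Step 6: x=[4.6357 6.7219] v=[3.8207 -1.4321]
Step 7: x=[5.2979 6.4538] v=[3.3108 -1.3407]
Max displacement = 2.2979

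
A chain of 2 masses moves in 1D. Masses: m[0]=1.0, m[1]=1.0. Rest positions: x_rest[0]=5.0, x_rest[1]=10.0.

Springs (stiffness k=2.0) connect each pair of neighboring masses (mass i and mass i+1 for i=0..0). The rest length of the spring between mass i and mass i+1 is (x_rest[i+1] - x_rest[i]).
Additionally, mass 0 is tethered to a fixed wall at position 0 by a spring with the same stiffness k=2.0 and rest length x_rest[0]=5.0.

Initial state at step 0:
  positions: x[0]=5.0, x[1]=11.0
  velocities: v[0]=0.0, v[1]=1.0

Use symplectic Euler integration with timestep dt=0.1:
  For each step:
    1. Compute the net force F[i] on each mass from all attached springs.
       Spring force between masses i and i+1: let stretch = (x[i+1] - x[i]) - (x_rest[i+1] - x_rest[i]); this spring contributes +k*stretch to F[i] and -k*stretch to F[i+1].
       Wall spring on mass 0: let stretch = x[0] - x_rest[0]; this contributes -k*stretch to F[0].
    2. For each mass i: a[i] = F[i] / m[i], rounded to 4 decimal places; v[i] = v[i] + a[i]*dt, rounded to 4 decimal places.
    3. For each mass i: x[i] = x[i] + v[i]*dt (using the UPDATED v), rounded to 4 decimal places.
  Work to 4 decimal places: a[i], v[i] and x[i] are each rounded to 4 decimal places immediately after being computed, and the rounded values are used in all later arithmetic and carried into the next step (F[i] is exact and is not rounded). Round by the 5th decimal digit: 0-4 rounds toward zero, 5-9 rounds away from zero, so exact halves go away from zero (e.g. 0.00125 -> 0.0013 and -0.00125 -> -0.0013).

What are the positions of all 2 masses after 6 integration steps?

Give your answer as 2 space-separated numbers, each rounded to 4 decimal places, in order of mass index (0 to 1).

Step 0: x=[5.0000 11.0000] v=[0.0000 1.0000]
Step 1: x=[5.0200 11.0800] v=[0.2000 0.8000]
Step 2: x=[5.0608 11.1388] v=[0.4080 0.5880]
Step 3: x=[5.1219 11.1760] v=[0.6114 0.3724]
Step 4: x=[5.2017 11.1922] v=[0.7978 0.1616]
Step 5: x=[5.2973 11.1886] v=[0.9556 -0.0365]
Step 6: x=[5.4047 11.1671] v=[1.0744 -0.2148]

Answer: 5.4047 11.1671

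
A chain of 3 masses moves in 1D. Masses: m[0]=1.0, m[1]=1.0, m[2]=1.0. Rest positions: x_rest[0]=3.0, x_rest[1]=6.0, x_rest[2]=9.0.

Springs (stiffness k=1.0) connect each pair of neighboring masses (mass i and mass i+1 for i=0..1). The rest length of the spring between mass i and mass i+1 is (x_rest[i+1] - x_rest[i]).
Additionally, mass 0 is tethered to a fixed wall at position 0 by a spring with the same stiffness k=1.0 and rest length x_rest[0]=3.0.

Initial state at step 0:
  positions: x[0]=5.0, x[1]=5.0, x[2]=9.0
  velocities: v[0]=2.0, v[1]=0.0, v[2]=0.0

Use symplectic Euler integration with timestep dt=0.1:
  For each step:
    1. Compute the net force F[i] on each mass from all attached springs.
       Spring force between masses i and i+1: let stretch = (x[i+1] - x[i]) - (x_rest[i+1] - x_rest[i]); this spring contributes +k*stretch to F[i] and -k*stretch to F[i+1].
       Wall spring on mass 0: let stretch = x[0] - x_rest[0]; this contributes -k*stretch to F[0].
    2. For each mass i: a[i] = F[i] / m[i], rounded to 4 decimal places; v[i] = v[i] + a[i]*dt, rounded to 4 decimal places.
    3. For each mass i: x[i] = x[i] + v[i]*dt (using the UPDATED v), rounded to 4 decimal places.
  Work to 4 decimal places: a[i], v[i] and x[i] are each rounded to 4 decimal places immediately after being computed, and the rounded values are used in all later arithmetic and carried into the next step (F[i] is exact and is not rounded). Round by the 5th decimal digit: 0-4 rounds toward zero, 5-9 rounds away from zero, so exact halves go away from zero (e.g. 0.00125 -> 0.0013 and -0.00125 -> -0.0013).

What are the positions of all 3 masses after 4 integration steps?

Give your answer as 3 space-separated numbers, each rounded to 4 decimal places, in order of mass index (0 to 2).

Step 0: x=[5.0000 5.0000 9.0000] v=[2.0000 0.0000 0.0000]
Step 1: x=[5.1500 5.0400 8.9900] v=[1.5000 0.4000 -0.1000]
Step 2: x=[5.2474 5.1206 8.9705] v=[0.9740 0.8060 -0.1950]
Step 3: x=[5.2911 5.2410 8.9425] v=[0.4366 1.2037 -0.2800]
Step 4: x=[5.2814 5.3989 8.9075] v=[-0.0975 1.5789 -0.3502]

Answer: 5.2814 5.3989 8.9075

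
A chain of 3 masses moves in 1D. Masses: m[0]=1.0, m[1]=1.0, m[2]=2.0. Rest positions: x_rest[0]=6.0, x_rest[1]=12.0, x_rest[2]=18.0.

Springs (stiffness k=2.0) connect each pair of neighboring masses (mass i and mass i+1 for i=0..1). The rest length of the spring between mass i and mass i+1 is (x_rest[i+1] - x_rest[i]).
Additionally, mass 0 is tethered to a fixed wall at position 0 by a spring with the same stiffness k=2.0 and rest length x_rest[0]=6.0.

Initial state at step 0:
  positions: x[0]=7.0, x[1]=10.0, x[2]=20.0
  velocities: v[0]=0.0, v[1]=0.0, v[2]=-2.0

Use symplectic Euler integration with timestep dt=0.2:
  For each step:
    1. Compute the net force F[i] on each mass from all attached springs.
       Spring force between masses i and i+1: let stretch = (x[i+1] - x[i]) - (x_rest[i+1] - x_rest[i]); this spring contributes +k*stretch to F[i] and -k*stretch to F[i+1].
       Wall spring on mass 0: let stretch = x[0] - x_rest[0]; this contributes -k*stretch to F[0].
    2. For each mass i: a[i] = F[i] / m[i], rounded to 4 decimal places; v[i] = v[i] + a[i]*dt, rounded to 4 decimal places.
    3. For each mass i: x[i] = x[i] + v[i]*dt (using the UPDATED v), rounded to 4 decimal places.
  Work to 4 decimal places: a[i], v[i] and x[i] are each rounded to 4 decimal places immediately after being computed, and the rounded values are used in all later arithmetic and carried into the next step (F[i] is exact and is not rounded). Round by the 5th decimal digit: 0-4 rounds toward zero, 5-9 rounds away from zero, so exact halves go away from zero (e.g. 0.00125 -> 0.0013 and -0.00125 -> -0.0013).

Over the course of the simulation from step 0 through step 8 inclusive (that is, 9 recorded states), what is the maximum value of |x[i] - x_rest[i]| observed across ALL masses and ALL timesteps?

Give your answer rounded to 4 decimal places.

Answer: 2.2363

Derivation:
Step 0: x=[7.0000 10.0000 20.0000] v=[0.0000 0.0000 -2.0000]
Step 1: x=[6.6800 10.5600 19.4400] v=[-1.6000 2.8000 -2.8000]
Step 2: x=[6.1360 11.5200 18.7648] v=[-2.7200 4.8000 -3.3760]
Step 3: x=[5.5318 12.6289 18.0398] v=[-3.0208 5.5443 -3.6250]
Step 4: x=[5.0529 13.6029 17.3384] v=[-2.3947 4.8698 -3.5072]
Step 5: x=[4.8537 14.1917 16.7275] v=[-0.9959 2.9440 -3.0543]
Step 6: x=[5.0133 14.2363 16.2552] v=[0.7978 0.2231 -2.3615]
Step 7: x=[5.5096 13.7046 15.9421] v=[2.4817 -2.6585 -1.5653]
Step 8: x=[6.2208 12.6963 15.7795] v=[3.5559 -5.0415 -0.8128]
Max displacement = 2.2363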